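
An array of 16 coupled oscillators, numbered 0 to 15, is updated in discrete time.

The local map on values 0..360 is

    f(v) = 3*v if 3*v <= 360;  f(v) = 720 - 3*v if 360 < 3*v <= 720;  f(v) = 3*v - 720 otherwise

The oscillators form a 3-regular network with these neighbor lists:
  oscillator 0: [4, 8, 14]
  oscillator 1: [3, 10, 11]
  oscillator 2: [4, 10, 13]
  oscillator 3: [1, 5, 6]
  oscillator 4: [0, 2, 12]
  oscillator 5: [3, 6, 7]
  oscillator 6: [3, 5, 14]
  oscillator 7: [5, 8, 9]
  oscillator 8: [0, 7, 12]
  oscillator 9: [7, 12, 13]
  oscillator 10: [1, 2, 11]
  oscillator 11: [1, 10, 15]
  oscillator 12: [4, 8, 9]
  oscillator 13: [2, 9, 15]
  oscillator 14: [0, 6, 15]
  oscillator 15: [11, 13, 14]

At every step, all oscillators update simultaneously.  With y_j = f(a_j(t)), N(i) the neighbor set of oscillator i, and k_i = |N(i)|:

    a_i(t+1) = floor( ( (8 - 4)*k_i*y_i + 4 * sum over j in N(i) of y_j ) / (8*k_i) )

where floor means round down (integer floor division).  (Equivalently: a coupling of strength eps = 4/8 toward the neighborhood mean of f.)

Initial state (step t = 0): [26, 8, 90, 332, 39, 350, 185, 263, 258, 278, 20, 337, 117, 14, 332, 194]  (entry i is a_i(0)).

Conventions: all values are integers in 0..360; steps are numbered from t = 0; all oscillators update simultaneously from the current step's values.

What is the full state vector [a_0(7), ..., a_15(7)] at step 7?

Simulating step by step:
t=0: [26, 8, 90, 332, 39, 350, 185, 263, 258, 278, 20, 337, 117, 14, 332, 194]
t=1: [113, 116, 171, 224, 175, 250, 229, 117, 110, 134, 127, 182, 223, 108, 201, 170]
t=2: [276, 267, 246, 92, 197, 87, 49, 288, 288, 280, 291, 236, 166, 284, 155, 207]
t=3: [142, 114, 78, 219, 122, 225, 205, 159, 151, 143, 95, 61, 176, 105, 186, 116]
t=4: [277, 259, 276, 113, 297, 91, 97, 222, 255, 270, 269, 254, 248, 303, 205, 284]
t=5: [109, 106, 128, 273, 126, 250, 265, 95, 54, 89, 78, 67, 63, 149, 141, 122]
t=6: [297, 248, 309, 120, 313, 91, 108, 219, 214, 258, 259, 251, 223, 296, 274, 305]
t=7: [152, 87, 177, 283, 181, 261, 284, 99, 86, 74, 72, 62, 84, 160, 166, 148]

Answer: [152, 87, 177, 283, 181, 261, 284, 99, 86, 74, 72, 62, 84, 160, 166, 148]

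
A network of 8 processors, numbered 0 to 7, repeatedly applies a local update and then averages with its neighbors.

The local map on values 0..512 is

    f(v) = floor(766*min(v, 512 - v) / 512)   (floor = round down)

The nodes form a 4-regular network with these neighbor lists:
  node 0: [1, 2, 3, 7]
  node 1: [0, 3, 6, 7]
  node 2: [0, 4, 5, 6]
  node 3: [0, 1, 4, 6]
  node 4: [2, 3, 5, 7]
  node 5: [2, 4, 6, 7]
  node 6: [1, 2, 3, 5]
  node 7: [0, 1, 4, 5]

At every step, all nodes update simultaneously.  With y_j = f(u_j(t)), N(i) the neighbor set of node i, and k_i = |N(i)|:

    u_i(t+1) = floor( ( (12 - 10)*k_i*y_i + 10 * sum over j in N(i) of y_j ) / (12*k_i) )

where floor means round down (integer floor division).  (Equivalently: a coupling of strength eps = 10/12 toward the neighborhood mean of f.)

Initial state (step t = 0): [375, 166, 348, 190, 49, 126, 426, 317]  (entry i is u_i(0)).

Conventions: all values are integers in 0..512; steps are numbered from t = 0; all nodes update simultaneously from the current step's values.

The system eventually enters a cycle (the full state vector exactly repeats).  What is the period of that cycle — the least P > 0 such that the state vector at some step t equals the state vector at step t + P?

Answer: 4
Key observation: The state at step 35, [332, 332, 332, 332, 332, 332, 332, 332], reappears at step 39 — and no state repeats earlier — so the cycle the system enters has period 4.

Derivation:
t=0: [375, 166, 348, 190, 49, 126, 426, 317]
t=1: [256, 230, 164, 183, 222, 184, 222, 197]
t=2: [304, 324, 316, 335, 281, 296, 292, 326]
t=3: [284, 293, 321, 307, 298, 313, 296, 308]
t=4: [311, 320, 314, 324, 301, 306, 306, 318]
t=5: [290, 293, 305, 298, 297, 303, 295, 300]
t=6: [320, 323, 320, 325, 315, 316, 318, 322]
t=7: [283, 284, 290, 286, 287, 289, 286, 288]
t=8: [337, 338, 336, 339, 334, 334, 336, 337]
t=9: [260, 260, 263, 261, 262, 263, 261, 262]
t=10: [374, 375, 374, 375, 373, 373, 374, 374]
t=11: [205, 205, 206, 205, 205, 206, 205, 206]
t=12: [306, 306, 306, 306, 307, 307, 306, 306]
t=13: [308, 308, 307, 307, 307, 307, 307, 307]
t=14: [305, 305, 305, 305, 306, 306, 305, 305]
t=15: [309, 309, 308, 308, 308, 308, 308, 308]
t=16: [304, 304, 304, 304, 305, 305, 304, 304]
t=17: [311, 311, 310, 310, 310, 310, 310, 310]
t=18: [301, 301, 301, 301, 302, 302, 301, 301]
t=19: [315, 315, 314, 314, 314, 314, 314, 314]
t=20: [295, 295, 295, 295, 296, 296, 295, 295]
t=21: [324, 324, 323, 323, 323, 323, 323, 323]
t=22: [281, 281, 281, 281, 282, 282, 281, 281]
t=23: [345, 345, 344, 344, 344, 344, 344, 344]
t=24: [250, 250, 250, 250, 251, 251, 250, 250]
t=25: [374, 374, 374, 374, 374, 374, 374, 374]
t=26: [206, 206, 206, 206, 206, 206, 206, 206]
t=27: [308, 308, 308, 308, 308, 308, 308, 308]
t=28: [305, 305, 305, 305, 305, 305, 305, 305]
t=29: [309, 309, 309, 309, 309, 309, 309, 309]
t=30: [303, 303, 303, 303, 303, 303, 303, 303]
t=31: [312, 312, 312, 312, 312, 312, 312, 312]
t=32: [299, 299, 299, 299, 299, 299, 299, 299]
t=33: [318, 318, 318, 318, 318, 318, 318, 318]
t=34: [290, 290, 290, 290, 290, 290, 290, 290]
t=35: [332, 332, 332, 332, 332, 332, 332, 332]
t=36: [269, 269, 269, 269, 269, 269, 269, 269]
t=37: [363, 363, 363, 363, 363, 363, 363, 363]
t=38: [222, 222, 222, 222, 222, 222, 222, 222]
t=39: [332, 332, 332, 332, 332, 332, 332, 332]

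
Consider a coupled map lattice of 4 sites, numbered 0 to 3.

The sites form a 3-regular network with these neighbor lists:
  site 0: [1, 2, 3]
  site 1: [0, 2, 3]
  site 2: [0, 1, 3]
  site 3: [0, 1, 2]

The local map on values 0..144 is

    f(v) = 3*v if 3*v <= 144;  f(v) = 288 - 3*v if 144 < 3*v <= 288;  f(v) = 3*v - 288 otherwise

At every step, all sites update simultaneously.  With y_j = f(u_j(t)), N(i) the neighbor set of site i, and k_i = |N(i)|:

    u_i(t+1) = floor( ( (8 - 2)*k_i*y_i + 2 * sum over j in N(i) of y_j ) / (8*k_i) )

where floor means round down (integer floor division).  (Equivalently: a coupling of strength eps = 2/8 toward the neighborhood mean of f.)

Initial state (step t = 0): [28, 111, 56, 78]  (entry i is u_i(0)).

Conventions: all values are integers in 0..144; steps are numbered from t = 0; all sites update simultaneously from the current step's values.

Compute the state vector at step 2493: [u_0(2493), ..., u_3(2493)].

Simulating step by step:
t=0: [28, 111, 56, 78]
t=1: [81, 55, 105, 61]
t=2: [55, 107, 43, 95]
t=3: [106, 46, 110, 26]
t=4: [44, 116, 52, 76]
t=5: [120, 72, 120, 72]
t=6: [72, 72, 72, 72]
t=7: [72, 72, 72, 72]

Answer: [72, 72, 72, 72]
Key observation: The state at step 6, [72, 72, 72, 72], reappears at step 7: the system is in a cycle of period 1 from step 6 on.  Therefore the state at step 2493 equals the state at step 6 + ((2493 - 6) mod 1) = 6, which is [72, 72, 72, 72].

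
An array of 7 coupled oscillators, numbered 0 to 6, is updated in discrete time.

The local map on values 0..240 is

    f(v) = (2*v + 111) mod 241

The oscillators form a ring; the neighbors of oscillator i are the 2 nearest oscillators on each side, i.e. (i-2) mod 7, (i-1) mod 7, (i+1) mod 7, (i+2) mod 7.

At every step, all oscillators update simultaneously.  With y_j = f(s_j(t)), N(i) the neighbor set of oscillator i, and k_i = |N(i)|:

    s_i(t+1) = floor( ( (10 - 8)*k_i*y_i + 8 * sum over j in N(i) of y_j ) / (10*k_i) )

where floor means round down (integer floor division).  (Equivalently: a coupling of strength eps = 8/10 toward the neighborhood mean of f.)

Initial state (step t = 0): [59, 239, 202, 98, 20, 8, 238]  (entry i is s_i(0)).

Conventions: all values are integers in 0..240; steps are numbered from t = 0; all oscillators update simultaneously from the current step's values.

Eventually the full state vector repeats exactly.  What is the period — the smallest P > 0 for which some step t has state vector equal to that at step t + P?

Answer: 24
Key observation: The state at step 17, [192, 192, 192, 192, 192, 192, 192], reappears at step 41 — and no state repeats earlier — so the cycle the system enters has period 24.

Derivation:
t=0: [59, 239, 202, 98, 20, 8, 238]
t=1: [120, 108, 117, 96, 96, 135, 143]
t=2: [119, 103, 84, 90, 104, 106, 110]
t=3: [78, 72, 70, 64, 67, 81, 86]
t=4: [24, 66, 58, 59, 65, 68, 23]
t=5: [110, 154, 123, 92, 123, 110, 64]
t=6: [142, 135, 110, 110, 123, 117, 142]
t=7: [128, 125, 118, 108, 110, 123, 133]
t=8: [120, 114, 105, 103, 106, 110, 117]
t=9: [96, 93, 89, 85, 86, 92, 96]
t=10: [56, 53, 49, 48, 49, 52, 55]
t=11: [217, 215, 213, 211, 212, 215, 217]
t=12: [59, 58, 56, 55, 56, 57, 59]
t=13: [226, 225, 224, 223, 224, 225, 226]
t=14: [79, 78, 77, 77, 77, 78, 79]
t=15: [26, 26, 25, 24, 25, 26, 26]
t=16: [162, 161, 161, 161, 161, 161, 162]
t=17: [192, 192, 192, 192, 192, 192, 192]
t=18: [13, 13, 13, 13, 13, 13, 13]
t=19: [137, 137, 137, 137, 137, 137, 137]
t=20: [144, 144, 144, 144, 144, 144, 144]
t=21: [158, 158, 158, 158, 158, 158, 158]
t=22: [186, 186, 186, 186, 186, 186, 186]
t=23: [1, 1, 1, 1, 1, 1, 1]
t=24: [113, 113, 113, 113, 113, 113, 113]
t=25: [96, 96, 96, 96, 96, 96, 96]
t=26: [62, 62, 62, 62, 62, 62, 62]
t=27: [235, 235, 235, 235, 235, 235, 235]
t=28: [99, 99, 99, 99, 99, 99, 99]
t=29: [68, 68, 68, 68, 68, 68, 68]
t=30: [6, 6, 6, 6, 6, 6, 6]
t=31: [123, 123, 123, 123, 123, 123, 123]
t=32: [116, 116, 116, 116, 116, 116, 116]
t=33: [102, 102, 102, 102, 102, 102, 102]
t=34: [74, 74, 74, 74, 74, 74, 74]
t=35: [18, 18, 18, 18, 18, 18, 18]
t=36: [147, 147, 147, 147, 147, 147, 147]
t=37: [164, 164, 164, 164, 164, 164, 164]
t=38: [198, 198, 198, 198, 198, 198, 198]
t=39: [25, 25, 25, 25, 25, 25, 25]
t=40: [161, 161, 161, 161, 161, 161, 161]
t=41: [192, 192, 192, 192, 192, 192, 192]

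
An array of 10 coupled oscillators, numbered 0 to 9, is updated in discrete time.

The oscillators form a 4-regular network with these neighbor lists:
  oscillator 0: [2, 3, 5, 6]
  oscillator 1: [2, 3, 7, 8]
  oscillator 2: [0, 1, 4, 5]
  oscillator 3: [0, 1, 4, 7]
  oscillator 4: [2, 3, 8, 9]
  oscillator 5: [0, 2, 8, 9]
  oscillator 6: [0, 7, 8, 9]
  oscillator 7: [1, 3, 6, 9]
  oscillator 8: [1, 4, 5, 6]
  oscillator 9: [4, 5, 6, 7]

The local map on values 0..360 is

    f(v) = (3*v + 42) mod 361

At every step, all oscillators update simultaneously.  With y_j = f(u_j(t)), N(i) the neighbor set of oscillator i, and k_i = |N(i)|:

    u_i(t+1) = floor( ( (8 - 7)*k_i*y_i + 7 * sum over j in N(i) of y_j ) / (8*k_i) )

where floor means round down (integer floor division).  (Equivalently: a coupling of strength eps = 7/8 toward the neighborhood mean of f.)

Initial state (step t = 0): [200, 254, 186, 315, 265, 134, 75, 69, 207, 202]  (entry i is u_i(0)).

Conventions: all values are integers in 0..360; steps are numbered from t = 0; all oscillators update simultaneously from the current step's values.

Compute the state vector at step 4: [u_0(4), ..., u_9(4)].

Answer: [145, 218, 190, 207, 208, 193, 187, 113, 174, 154]

Derivation:
t=0: [200, 254, 186, 315, 265, 134, 75, 69, 207, 202]
t=1: [221, 241, 152, 192, 253, 252, 278, 228, 157, 192]
t=2: [179, 125, 135, 134, 185, 204, 184, 156, 96, 100]
t=3: [179, 148, 186, 154, 213, 250, 256, 174, 220, 242]
t=4: [145, 218, 190, 207, 208, 193, 187, 113, 174, 154]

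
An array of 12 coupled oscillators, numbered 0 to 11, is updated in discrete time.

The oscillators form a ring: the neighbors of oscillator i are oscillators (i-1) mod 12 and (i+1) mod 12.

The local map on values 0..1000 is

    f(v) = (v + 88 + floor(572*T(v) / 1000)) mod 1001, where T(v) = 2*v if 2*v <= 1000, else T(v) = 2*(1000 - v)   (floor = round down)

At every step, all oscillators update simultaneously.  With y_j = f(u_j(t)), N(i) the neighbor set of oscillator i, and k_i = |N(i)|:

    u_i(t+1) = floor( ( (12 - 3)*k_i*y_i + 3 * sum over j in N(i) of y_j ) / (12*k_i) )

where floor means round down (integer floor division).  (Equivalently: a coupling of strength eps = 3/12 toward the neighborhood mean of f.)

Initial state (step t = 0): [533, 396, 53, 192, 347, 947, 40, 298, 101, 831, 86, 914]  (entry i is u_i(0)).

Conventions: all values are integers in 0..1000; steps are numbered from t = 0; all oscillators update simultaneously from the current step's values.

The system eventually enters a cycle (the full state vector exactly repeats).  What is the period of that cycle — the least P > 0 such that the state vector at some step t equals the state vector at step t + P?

Answer: 2
Key observation: The state at step 13, [286, 559, 272, 459, 272, 559, 286, 564, 287, 564, 287, 564], reappears at step 15 — and no state repeats earlier — so the cycle the system enters has period 2.

Derivation:
t=0: [533, 396, 53, 192, 347, 947, 40, 298, 101, 831, 86, 914]
t=1: [245, 747, 330, 503, 697, 196, 232, 604, 332, 155, 230, 127]
t=2: [520, 268, 631, 234, 180, 470, 520, 281, 669, 487, 533, 419]
t=3: [323, 533, 261, 518, 440, 149, 215, 553, 203, 134, 255, 778]
t=4: [619, 293, 524, 201, 92, 377, 480, 247, 458, 425, 537, 265]
t=5: [277, 574, 270, 443, 390, 722, 276, 485, 253, 776, 321, 528]
t=6: [548, 279, 522, 225, 713, 295, 540, 258, 503, 265, 616, 297]
t=7: [290, 552, 273, 462, 257, 575, 284, 519, 280, 529, 279, 579]
t=8: [569, 286, 533, 221, 507, 277, 560, 290, 554, 287, 552, 284]
t=9: [286, 563, 273, 459, 273, 549, 286, 569, 289, 565, 288, 559]
t=10: [563, 283, 532, 221, 532, 285, 563, 287, 567, 288, 566, 288]
t=11: [286, 558, 272, 459, 273, 562, 287, 564, 287, 566, 288, 566]
t=12: [563, 284, 530, 221, 532, 284, 564, 287, 564, 287, 566, 287]
t=13: [286, 559, 272, 459, 272, 559, 286, 564, 287, 564, 287, 564]
t=14: [563, 284, 530, 221, 530, 284, 563, 287, 564, 287, 564, 287]
t=15: [286, 559, 272, 459, 272, 559, 286, 564, 287, 564, 287, 564]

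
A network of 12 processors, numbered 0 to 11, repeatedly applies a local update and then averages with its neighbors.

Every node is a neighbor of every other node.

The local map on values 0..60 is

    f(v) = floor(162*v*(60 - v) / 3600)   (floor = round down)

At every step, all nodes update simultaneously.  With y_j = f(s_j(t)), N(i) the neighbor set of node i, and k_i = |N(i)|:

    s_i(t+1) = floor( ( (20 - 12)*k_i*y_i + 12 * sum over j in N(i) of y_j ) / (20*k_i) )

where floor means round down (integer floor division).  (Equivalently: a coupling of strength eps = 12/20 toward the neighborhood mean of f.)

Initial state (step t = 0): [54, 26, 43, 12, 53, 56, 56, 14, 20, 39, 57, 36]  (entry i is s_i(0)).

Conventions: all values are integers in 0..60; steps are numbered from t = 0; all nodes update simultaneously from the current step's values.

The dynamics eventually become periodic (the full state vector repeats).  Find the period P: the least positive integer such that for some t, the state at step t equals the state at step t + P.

Answer: 2
Key observation: The state at step 3, [37, 37, 37, 37, 37, 37, 37, 37, 37, 37, 37, 37], reappears at step 5 — and no state repeats earlier — so the cycle the system enters has period 2.

Derivation:
t=0: [54, 26, 43, 12, 53, 56, 56, 14, 20, 39, 57, 36]
t=1: [20, 29, 26, 24, 21, 19, 19, 25, 28, 28, 18, 29]
t=2: [37, 38, 38, 37, 37, 36, 36, 38, 38, 38, 36, 38]
t=3: [37, 37, 37, 37, 37, 37, 37, 37, 37, 37, 37, 37]
t=4: [38, 38, 38, 38, 38, 38, 38, 38, 38, 38, 38, 38]
t=5: [37, 37, 37, 37, 37, 37, 37, 37, 37, 37, 37, 37]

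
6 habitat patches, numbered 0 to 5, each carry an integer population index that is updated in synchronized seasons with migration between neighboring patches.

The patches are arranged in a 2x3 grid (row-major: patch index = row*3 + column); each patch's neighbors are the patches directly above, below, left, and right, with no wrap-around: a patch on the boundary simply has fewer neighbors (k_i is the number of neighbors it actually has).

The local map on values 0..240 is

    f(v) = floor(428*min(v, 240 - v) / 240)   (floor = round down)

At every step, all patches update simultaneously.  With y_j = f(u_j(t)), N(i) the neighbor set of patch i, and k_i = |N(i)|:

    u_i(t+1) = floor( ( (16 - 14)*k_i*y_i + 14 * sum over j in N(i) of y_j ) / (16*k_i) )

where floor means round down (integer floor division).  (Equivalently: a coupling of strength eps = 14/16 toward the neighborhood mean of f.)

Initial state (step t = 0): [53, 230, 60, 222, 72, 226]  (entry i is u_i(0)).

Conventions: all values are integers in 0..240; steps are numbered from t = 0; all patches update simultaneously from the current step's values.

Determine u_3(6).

Simulating step by step:
t=0: [53, 230, 60, 222, 72, 226]
t=1: [33, 98, 31, 101, 37, 105]
t=2: [162, 73, 164, 76, 165, 75]
t=3: [133, 134, 131, 135, 132, 133]
t=4: [188, 191, 190, 190, 189, 192]
t=5: [88, 89, 86, 90, 87, 88]
t=6: [158, 155, 156, 156, 157, 154]

Answer: u_3(6) = 156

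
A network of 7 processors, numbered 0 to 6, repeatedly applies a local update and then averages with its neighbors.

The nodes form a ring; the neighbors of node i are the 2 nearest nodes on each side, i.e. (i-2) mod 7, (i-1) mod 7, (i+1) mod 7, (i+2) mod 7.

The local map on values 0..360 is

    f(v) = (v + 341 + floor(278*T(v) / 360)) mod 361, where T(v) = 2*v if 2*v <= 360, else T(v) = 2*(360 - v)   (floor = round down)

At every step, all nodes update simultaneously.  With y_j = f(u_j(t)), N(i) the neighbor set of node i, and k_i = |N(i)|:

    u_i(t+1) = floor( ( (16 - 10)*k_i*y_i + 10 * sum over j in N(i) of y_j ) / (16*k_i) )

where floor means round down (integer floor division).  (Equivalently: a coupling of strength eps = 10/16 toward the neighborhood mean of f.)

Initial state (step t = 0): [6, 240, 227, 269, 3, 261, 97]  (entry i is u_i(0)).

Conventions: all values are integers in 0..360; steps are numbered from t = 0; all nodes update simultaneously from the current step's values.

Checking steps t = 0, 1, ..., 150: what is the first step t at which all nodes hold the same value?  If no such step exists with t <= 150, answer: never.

Simulating step by step:
t=0: [6, 240, 227, 269, 3, 261, 97]  (not all equal)
t=1: [188, 119, 140, 84, 183, 161, 206]  (not all equal)
t=2: [137, 209, 223, 185, 124, 73, 94]  (not all equal)
t=3: [200, 128, 138, 117, 190, 205, 214]  (not all equal)
t=4: [143, 228, 236, 224, 140, 97, 100]  (not all equal)
t=5: [215, 124, 139, 122, 213, 235, 236]  (not all equal)
t=6: [134, 224, 234, 223, 134, 88, 88]  (not all equal)
t=7: [199, 117, 134, 117, 199, 216, 216]  (not all equal)
t=8: [135, 216, 227, 216, 135, 94, 94]  (not all equal)
t=9: [206, 122, 137, 122, 206, 226, 226]  (not all equal)
t=10: [135, 222, 233, 222, 135, 91, 91]  (not all equal)
t=11: [203, 119, 135, 119, 203, 221, 221]  (not all equal)
t=12: [135, 218, 229, 218, 135, 92, 92]  (not all equal)
t=13: [204, 121, 137, 121, 204, 223, 223]  (not all equal)
t=14: [136, 221, 232, 221, 136, 92, 92]  (not all equal)
t=15: [205, 120, 136, 120, 205, 224, 224]  (not all equal)
t=16: [135, 220, 231, 220, 135, 92, 92]  (not all equal)
t=17: [204, 120, 136, 120, 204, 223, 223]  (not all equal)
t=18: [135, 220, 231, 220, 135, 92, 92]  (not all equal)

Answer: never
Key observation: The state at step 16 reappears at step 18 — the system is in a cycle of period 2 from step 16 on.  No step 0..18 is synchronized, and the cycle repeats forever, so no step up to 150 (or ever) has all nodes equal.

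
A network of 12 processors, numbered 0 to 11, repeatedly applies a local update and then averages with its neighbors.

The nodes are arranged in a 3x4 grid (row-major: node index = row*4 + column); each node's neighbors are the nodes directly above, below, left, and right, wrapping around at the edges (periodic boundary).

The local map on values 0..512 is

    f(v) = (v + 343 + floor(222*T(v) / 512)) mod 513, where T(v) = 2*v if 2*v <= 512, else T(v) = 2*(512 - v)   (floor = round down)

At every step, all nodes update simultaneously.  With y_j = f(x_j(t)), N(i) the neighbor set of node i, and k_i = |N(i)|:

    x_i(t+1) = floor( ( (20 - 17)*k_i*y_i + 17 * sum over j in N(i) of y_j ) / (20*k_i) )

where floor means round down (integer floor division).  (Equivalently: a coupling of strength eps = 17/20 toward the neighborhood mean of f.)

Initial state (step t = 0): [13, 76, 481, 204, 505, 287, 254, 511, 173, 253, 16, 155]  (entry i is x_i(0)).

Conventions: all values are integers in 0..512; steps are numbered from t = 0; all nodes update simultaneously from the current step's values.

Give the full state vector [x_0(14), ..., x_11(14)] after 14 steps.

Answer: [315, 315, 315, 315, 315, 315, 315, 315, 315, 315, 315, 315]

Derivation:
t=0: [13, 76, 481, 204, 505, 287, 254, 511, 173, 253, 16, 155]
t=1: [307, 352, 341, 278, 300, 350, 335, 258, 262, 326, 281, 246]
t=2: [312, 317, 315, 307, 312, 317, 315, 307, 308, 315, 310, 306]
t=3: [314, 315, 315, 314, 314, 315, 315, 314, 314, 315, 314, 314]
t=4: [315, 315, 315, 315, 315, 315, 315, 315, 315, 315, 315, 315]
t=5: [315, 315, 315, 315, 315, 315, 315, 315, 315, 315, 315, 315]
t=6: [315, 315, 315, 315, 315, 315, 315, 315, 315, 315, 315, 315]
t=7: [315, 315, 315, 315, 315, 315, 315, 315, 315, 315, 315, 315]
t=8: [315, 315, 315, 315, 315, 315, 315, 315, 315, 315, 315, 315]
t=9: [315, 315, 315, 315, 315, 315, 315, 315, 315, 315, 315, 315]
t=10: [315, 315, 315, 315, 315, 315, 315, 315, 315, 315, 315, 315]
t=11: [315, 315, 315, 315, 315, 315, 315, 315, 315, 315, 315, 315]
t=12: [315, 315, 315, 315, 315, 315, 315, 315, 315, 315, 315, 315]
t=13: [315, 315, 315, 315, 315, 315, 315, 315, 315, 315, 315, 315]
t=14: [315, 315, 315, 315, 315, 315, 315, 315, 315, 315, 315, 315]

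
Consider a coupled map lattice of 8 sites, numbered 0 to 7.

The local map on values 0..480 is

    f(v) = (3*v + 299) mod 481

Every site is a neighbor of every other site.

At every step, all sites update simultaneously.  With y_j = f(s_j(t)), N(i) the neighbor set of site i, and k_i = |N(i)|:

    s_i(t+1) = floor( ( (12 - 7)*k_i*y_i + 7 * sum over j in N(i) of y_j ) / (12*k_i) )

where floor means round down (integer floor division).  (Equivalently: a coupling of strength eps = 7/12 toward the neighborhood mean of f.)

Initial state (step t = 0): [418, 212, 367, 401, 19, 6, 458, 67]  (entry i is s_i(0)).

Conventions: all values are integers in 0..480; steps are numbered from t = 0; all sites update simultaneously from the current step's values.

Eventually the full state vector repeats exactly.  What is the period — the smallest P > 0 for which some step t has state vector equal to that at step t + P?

Simulating step by step:
t=0: [418, 212, 367, 401, 19, 6, 458, 67]
t=1: [201, 316, 311, 184, 283, 270, 241, 171]
t=2: [312, 267, 262, 295, 234, 221, 192, 282]
t=3: [205, 160, 155, 188, 127, 114, 245, 175]
t=4: [325, 280, 275, 308, 247, 234, 204, 295]
t=5: [244, 199, 194, 227, 166, 153, 283, 214]
t=6: [201, 316, 311, 184, 283, 270, 240, 331]
t=7: [312, 267, 262, 295, 234, 221, 191, 282]
t=8: [205, 160, 155, 188, 127, 114, 244, 175]
t=9: [324, 279, 274, 307, 246, 233, 203, 294]
t=10: [241, 196, 191, 224, 163, 150, 280, 211]
t=11: [192, 307, 302, 175, 274, 261, 231, 322]
t=12: [285, 240, 235, 268, 207, 194, 164, 255]
t=13: [204, 159, 154, 187, 286, 273, 243, 174]
t=14: [321, 276, 271, 304, 243, 230, 200, 291]
t=15: [232, 187, 182, 215, 154, 141, 271, 202]
t=16: [205, 320, 315, 348, 287, 274, 244, 335]
t=17: [324, 279, 274, 307, 246, 233, 203, 294]

Answer: 8
Key observation: The state at step 9, [324, 279, 274, 307, 246, 233, 203, 294], reappears at step 17 — and no state repeats earlier — so the cycle the system enters has period 8.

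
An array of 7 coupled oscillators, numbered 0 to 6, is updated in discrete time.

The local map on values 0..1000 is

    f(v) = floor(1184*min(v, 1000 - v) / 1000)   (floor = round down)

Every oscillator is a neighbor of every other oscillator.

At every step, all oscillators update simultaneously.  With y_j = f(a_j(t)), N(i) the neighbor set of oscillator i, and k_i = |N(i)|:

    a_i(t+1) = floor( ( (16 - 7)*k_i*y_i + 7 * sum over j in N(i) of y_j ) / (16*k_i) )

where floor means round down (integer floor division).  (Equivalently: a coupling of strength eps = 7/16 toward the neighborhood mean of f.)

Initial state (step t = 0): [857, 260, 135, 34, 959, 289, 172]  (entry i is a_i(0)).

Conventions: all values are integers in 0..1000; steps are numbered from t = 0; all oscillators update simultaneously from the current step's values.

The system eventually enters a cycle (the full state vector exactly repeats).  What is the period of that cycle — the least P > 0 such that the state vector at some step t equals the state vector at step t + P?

Simulating step by step:
t=0: [857, 260, 135, 34, 959, 289, 172]
t=1: [175, 242, 170, 112, 115, 259, 191]
t=2: [210, 248, 207, 173, 175, 258, 219]
t=3: [249, 271, 248, 228, 229, 277, 255]
t=4: [295, 307, 294, 283, 283, 311, 298]
t=5: [349, 356, 349, 342, 342, 358, 350]
t=6: [413, 416, 413, 408, 408, 417, 413]
t=7: [487, 489, 487, 485, 485, 490, 487]
t=8: [576, 577, 576, 575, 575, 578, 576]
t=9: [501, 500, 501, 502, 502, 500, 501]
t=10: [590, 591, 590, 589, 589, 591, 590]
t=11: [485, 484, 485, 485, 485, 484, 485]
t=12: [573, 573, 573, 573, 573, 573, 573]
t=13: [505, 505, 505, 505, 505, 505, 505]
t=14: [586, 586, 586, 586, 586, 586, 586]
t=15: [490, 490, 490, 490, 490, 490, 490]
t=16: [580, 580, 580, 580, 580, 580, 580]
t=17: [497, 497, 497, 497, 497, 497, 497]
t=18: [588, 588, 588, 588, 588, 588, 588]
t=19: [487, 487, 487, 487, 487, 487, 487]
t=20: [576, 576, 576, 576, 576, 576, 576]
t=21: [502, 502, 502, 502, 502, 502, 502]
t=22: [589, 589, 589, 589, 589, 589, 589]
t=23: [486, 486, 486, 486, 486, 486, 486]
t=24: [575, 575, 575, 575, 575, 575, 575]
t=25: [503, 503, 503, 503, 503, 503, 503]
t=26: [588, 588, 588, 588, 588, 588, 588]

Answer: 8
Key observation: The state at step 18, [588, 588, 588, 588, 588, 588, 588], reappears at step 26 — and no state repeats earlier — so the cycle the system enters has period 8.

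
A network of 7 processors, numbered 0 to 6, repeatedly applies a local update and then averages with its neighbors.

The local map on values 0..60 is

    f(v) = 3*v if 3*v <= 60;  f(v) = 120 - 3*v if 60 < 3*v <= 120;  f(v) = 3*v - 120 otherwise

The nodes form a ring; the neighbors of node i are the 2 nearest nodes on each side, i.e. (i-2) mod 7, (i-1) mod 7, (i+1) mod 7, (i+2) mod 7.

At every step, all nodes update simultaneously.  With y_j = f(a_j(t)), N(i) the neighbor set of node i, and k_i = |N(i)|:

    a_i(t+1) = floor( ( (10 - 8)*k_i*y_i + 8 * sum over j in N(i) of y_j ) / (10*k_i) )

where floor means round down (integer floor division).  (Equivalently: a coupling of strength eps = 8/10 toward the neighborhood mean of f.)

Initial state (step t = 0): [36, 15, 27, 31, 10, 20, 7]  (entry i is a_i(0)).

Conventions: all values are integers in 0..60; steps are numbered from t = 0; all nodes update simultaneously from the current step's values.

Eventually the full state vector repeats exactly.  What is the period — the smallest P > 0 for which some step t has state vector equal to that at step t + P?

Answer: 4
Key observation: The state at step 36, [57, 57, 57, 57, 57, 57, 57], reappears at step 40 — and no state repeats earlier — so the cycle the system enters has period 4.

Derivation:
t=0: [36, 15, 27, 31, 10, 20, 7]
t=1: [35, 28, 30, 40, 35, 30, 33]
t=2: [26, 20, 19, 22, 19, 16, 23]
t=3: [51, 52, 54, 55, 53, 50, 51]
t=4: [34, 37, 39, 38, 37, 36, 34]
t=5: [12, 10, 9, 7, 9, 12, 13]
t=6: [33, 30, 28, 28, 30, 31, 33]
t=7: [27, 28, 30, 31, 30, 27, 25]
t=8: [37, 35, 32, 32, 34, 36, 37]
t=9: [13, 16, 18, 18, 17, 14, 12]
t=10: [43, 46, 49, 49, 47, 44, 43]
t=11: [15, 18, 20, 21, 19, 15, 13]
t=12: [48, 51, 54, 54, 51, 48, 48]
t=13: [29, 33, 34, 34, 33, 29, 27]
t=14: [28, 25, 22, 22, 25, 28, 29]
t=15: [40, 44, 46, 46, 44, 40, 39]
t=16: [6, 10, 12, 12, 10, 6, 5]
t=17: [23, 27, 30, 30, 27, 23, 22]
t=18: [45, 40, 37, 37, 40, 45, 46]
t=19: [11, 10, 6, 6, 10, 11, 9]
t=20: [28, 25, 25, 25, 25, 28, 30]
t=21: [38, 40, 43, 43, 40, 38, 38]
t=22: [5, 6, 4, 4, 6, 5, 3]
t=23: [13, 13, 15, 15, 13, 13, 15]
t=24: [41, 42, 41, 41, 42, 41, 40]
t=25: [3, 3, 4, 4, 3, 3, 3]
t=26: [9, 10, 10, 10, 10, 9, 9]
t=27: [28, 28, 29, 29, 28, 28, 28]
t=28: [35, 34, 34, 34, 34, 35, 36]
t=29: [15, 16, 17, 17, 16, 15, 15]
t=30: [46, 48, 48, 48, 48, 46, 46]
t=31: [20, 21, 22, 22, 21, 20, 20]
t=32: [58, 57, 56, 56, 57, 58, 58]
t=33: [52, 51, 50, 50, 51, 52, 52]
t=34: [34, 33, 32, 32, 33, 34, 34]
t=35: [19, 21, 21, 21, 21, 19, 19]
t=36: [57, 57, 57, 57, 57, 57, 57]
t=37: [51, 51, 51, 51, 51, 51, 51]
t=38: [33, 33, 33, 33, 33, 33, 33]
t=39: [21, 21, 21, 21, 21, 21, 21]
t=40: [57, 57, 57, 57, 57, 57, 57]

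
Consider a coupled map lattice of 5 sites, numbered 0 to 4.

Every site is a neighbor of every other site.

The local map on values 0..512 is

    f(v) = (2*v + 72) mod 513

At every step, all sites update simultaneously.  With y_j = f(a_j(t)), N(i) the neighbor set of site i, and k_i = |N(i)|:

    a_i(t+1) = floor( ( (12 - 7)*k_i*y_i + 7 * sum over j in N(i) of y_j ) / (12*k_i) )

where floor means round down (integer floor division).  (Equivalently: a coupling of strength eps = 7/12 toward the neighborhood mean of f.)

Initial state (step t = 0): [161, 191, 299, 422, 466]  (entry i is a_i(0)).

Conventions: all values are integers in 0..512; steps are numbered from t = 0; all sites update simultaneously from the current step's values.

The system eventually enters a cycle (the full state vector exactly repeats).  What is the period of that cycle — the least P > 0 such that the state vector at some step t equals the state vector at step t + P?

Answer: 18
Key observation: The state at step 9, [413, 413, 413, 413, 413], reappears at step 27 — and no state repeats earlier — so the cycle the system enters has period 18.

Derivation:
t=0: [161, 191, 299, 422, 466]
t=1: [383, 399, 319, 386, 409]
t=2: [319, 328, 284, 321, 333]
t=3: [194, 198, 175, 195, 201]
t=4: [457, 460, 447, 458, 461]
t=5: [472, 474, 467, 472, 474]
t=6: [502, 503, 500, 502, 503]
t=7: [50, 50, 48, 50, 50]
t=8: [171, 171, 170, 171, 171]
t=9: [413, 413, 413, 413, 413]
t=10: [385, 385, 385, 385, 385]
t=11: [329, 329, 329, 329, 329]
t=12: [217, 217, 217, 217, 217]
t=13: [506, 506, 506, 506, 506]
t=14: [58, 58, 58, 58, 58]
t=15: [188, 188, 188, 188, 188]
t=16: [448, 448, 448, 448, 448]
t=17: [455, 455, 455, 455, 455]
t=18: [469, 469, 469, 469, 469]
t=19: [497, 497, 497, 497, 497]
t=20: [40, 40, 40, 40, 40]
t=21: [152, 152, 152, 152, 152]
t=22: [376, 376, 376, 376, 376]
t=23: [311, 311, 311, 311, 311]
t=24: [181, 181, 181, 181, 181]
t=25: [434, 434, 434, 434, 434]
t=26: [427, 427, 427, 427, 427]
t=27: [413, 413, 413, 413, 413]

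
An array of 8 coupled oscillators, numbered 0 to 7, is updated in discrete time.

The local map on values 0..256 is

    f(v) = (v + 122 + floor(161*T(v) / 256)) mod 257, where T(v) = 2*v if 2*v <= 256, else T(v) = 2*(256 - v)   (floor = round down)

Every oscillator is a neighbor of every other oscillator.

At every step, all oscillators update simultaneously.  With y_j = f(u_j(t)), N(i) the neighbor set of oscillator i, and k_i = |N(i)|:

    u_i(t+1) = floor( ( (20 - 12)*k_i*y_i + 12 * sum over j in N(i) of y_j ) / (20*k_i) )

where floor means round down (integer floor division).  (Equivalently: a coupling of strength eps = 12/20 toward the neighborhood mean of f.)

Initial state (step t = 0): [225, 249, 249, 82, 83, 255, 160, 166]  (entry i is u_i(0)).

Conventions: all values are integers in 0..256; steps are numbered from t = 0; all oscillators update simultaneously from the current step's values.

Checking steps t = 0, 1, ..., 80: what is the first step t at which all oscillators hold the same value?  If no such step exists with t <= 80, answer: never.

Answer: 6
Key observation: Synchronization is absorbing here: once all oscillators are equal they stay equal, and step 6 is the first all-equal step.

Derivation:
t=0: [225, 249, 249, 82, 83, 255, 160, 166]  (not all equal)
t=1: [116, 114, 114, 91, 92, 113, 121, 121]  (not all equal)
t=2: [117, 116, 116, 99, 100, 115, 121, 121]  (not all equal)
t=3: [122, 121, 121, 109, 110, 121, 125, 125]  (not all equal)
t=4: [135, 135, 135, 126, 127, 135, 138, 138]  (not all equal)
t=5: [151, 151, 151, 150, 151, 151, 151, 151]  (not all equal)
t=6: [148, 148, 148, 148, 148, 148, 148, 148]  (all equal)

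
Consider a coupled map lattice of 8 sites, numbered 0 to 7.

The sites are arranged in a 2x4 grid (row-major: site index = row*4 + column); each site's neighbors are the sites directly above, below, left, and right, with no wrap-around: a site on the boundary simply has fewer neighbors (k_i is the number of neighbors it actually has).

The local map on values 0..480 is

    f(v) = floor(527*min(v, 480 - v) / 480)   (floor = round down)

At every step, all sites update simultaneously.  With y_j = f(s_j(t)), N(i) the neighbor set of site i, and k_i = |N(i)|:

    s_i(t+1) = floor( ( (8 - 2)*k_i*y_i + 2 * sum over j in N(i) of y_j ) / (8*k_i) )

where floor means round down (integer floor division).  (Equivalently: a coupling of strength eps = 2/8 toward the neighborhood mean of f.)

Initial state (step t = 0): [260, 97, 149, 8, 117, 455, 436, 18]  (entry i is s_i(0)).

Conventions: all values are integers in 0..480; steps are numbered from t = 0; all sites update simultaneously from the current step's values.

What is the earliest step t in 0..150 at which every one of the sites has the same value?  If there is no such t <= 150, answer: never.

Answer: never
Key observation: The state at step 26 reappears at step 28 — the system is in a cycle of period 2 from step 26 on.  No step 0..28 is synchronized, and the cycle repeats forever, so no step up to 150 (or ever) has all sites equal.

Derivation:
t=0: [260, 97, 149, 8, 117, 455, 436, 18]  (not all equal)
t=1: [210, 115, 135, 28, 129, 43, 53, 21]  (not all equal)
t=2: [205, 129, 128, 43, 140, 62, 61, 28]  (not all equal)
t=3: [205, 141, 126, 56, 151, 81, 69, 36]  (not all equal)
t=4: [208, 153, 127, 67, 162, 98, 78, 46]  (not all equal)
t=5: [214, 164, 131, 78, 174, 116, 88, 57]  (not all equal)
t=6: [221, 177, 137, 89, 188, 134, 99, 69]  (not all equal)
t=7: [231, 190, 145, 100, 203, 152, 112, 81]  (not all equal)
t=8: [243, 204, 155, 112, 218, 170, 125, 94]  (not all equal)
t=9: [252, 218, 167, 125, 235, 189, 141, 109]  (not all equal)
t=10: [249, 232, 181, 140, 250, 209, 157, 125]  (not all equal)
t=11: [253, 247, 196, 156, 249, 228, 176, 143]  (not all equal)
t=12: [250, 250, 212, 174, 252, 245, 196, 163]  (not all equal)
t=13: [251, 250, 228, 194, 251, 253, 216, 184]  (not all equal)
t=14: [251, 251, 245, 215, 250, 248, 236, 207]  (not all equal)
t=15: [251, 251, 255, 237, 252, 254, 255, 232]  (not all equal)
t=16: [250, 250, 248, 257, 249, 248, 247, 253]  (not all equal)
t=17: [252, 252, 253, 245, 253, 253, 254, 249]  (not all equal)
t=18: [249, 249, 249, 256, 249, 249, 248, 253]  (not all equal)
t=19: [253, 253, 252, 246, 253, 253, 253, 249]  (not all equal)
t=20: [249, 249, 250, 254, 249, 249, 249, 252]  (not all equal)
t=21: [253, 252, 251, 248, 253, 253, 252, 250]  (not all equal)
t=22: [249, 249, 251, 253, 249, 249, 250, 252]  (not all equal)
t=23: [253, 252, 251, 249, 253, 252, 251, 250]  (not all equal)
t=24: [249, 250, 251, 252, 249, 250, 251, 252]  (not all equal)
t=25: [252, 252, 251, 250, 252, 252, 251, 250]  (not all equal)
t=26: [250, 250, 251, 251, 250, 250, 251, 251]  (not all equal)
t=27: [252, 251, 251, 251, 252, 251, 251, 251]  (not all equal)
t=28: [250, 250, 251, 251, 250, 250, 251, 251]  (not all equal)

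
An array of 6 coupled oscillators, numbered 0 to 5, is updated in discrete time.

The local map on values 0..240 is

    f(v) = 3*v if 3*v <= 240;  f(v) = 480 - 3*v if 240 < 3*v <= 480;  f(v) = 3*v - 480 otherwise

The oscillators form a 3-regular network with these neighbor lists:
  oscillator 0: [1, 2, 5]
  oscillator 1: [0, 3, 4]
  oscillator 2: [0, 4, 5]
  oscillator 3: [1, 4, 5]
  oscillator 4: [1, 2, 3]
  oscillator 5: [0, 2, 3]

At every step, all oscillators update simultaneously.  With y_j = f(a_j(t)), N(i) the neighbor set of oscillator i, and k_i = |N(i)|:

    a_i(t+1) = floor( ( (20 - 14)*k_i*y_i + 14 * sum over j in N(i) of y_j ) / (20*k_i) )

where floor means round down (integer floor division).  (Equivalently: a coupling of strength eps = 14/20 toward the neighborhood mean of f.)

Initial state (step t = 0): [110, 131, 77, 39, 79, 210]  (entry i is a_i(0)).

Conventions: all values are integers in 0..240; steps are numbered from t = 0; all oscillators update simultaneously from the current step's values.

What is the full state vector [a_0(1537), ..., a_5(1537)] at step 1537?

Answer: [195, 195, 195, 195, 195, 195]
Key observation: The state at step 21, [45, 45, 45, 45, 45, 45], reappears at step 29: the system is in a cycle of period 8 from step 21 on.  Therefore the state at step 1537 equals the state at step 21 + ((1537 - 21) mod 8) = 25, which is [195, 195, 195, 195, 195, 195].

Derivation:
t=0: [110, 131, 77, 39, 79, 210]
t=1: [154, 143, 194, 145, 172, 161]
t=2: [41, 38, 43, 34, 57, 39]
t=3: [120, 126, 134, 124, 131, 117]
t=4: [108, 104, 101, 106, 93, 110]
t=5: [162, 171, 171, 169, 178, 160]
t=6: [17, 30, 23, 28, 37, 15]
t=7: [62, 84, 69, 82, 90, 61]
t=8: [200, 215, 197, 215, 219, 201]
t=9: [129, 157, 131, 158, 156, 129]
t=10: [72, 28, 72, 28, 27, 71]
t=11: [184, 114, 183, 113, 113, 184]
t=12: [86, 124, 87, 124, 123, 87]
t=13: [194, 135, 194, 134, 134, 193]
t=14: [95, 82, 95, 82, 82, 95]
t=15: [204, 224, 204, 224, 224, 204]
t=16: [146, 178, 146, 178, 178, 146]
t=17: [44, 51, 44, 51, 51, 44]
t=18: [136, 148, 136, 148, 148, 136]
t=19: [63, 44, 63, 44, 44, 63]
t=20: [175, 145, 175, 145, 145, 175]
t=21: [45, 45, 45, 45, 45, 45]
t=22: [135, 135, 135, 135, 135, 135]
t=23: [75, 75, 75, 75, 75, 75]
t=24: [225, 225, 225, 225, 225, 225]
t=25: [195, 195, 195, 195, 195, 195]
t=26: [105, 105, 105, 105, 105, 105]
t=27: [165, 165, 165, 165, 165, 165]
t=28: [15, 15, 15, 15, 15, 15]
t=29: [45, 45, 45, 45, 45, 45]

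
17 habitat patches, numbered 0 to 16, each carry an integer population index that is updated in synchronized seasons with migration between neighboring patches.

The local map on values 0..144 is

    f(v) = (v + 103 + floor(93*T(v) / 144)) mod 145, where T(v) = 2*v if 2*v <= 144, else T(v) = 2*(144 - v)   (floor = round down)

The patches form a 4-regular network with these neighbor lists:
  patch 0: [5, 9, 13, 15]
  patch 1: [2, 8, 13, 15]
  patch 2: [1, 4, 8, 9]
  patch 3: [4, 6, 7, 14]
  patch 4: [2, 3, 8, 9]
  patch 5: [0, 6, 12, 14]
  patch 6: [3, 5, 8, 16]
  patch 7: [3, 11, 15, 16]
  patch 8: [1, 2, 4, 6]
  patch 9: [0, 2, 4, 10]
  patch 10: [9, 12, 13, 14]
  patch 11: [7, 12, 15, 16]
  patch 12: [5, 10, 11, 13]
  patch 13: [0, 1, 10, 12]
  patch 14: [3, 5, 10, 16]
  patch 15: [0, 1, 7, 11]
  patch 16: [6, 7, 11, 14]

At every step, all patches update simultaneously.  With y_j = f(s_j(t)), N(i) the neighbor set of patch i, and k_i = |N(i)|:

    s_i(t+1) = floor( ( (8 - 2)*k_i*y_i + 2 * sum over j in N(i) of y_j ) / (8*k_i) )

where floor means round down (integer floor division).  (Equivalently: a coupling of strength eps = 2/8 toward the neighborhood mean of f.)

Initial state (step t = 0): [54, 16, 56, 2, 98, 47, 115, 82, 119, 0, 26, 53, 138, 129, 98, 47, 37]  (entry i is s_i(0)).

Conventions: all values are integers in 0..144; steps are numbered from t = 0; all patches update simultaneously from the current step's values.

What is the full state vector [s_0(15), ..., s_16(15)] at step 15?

Simulating step by step:
t=0: [54, 16, 56, 2, 98, 47, 115, 82, 119, 0, 26, 53, 138, 129, 98, 47, 37]
t=1: [81, 127, 93, 109, 111, 74, 102, 108, 109, 95, 39, 79, 93, 100, 100, 74, 58]
t=2: [119, 108, 114, 112, 111, 120, 112, 111, 111, 111, 64, 117, 112, 109, 108, 120, 96]
t=3: [109, 111, 110, 111, 110, 109, 111, 111, 111, 110, 105, 109, 110, 111, 111, 109, 114]
t=4: [111, 111, 111, 111, 111, 111, 111, 111, 111, 111, 112, 111, 111, 111, 111, 111, 110]
t=5: [111, 111, 111, 111, 111, 111, 111, 111, 111, 111, 111, 111, 111, 111, 111, 111, 111]
t=6: [111, 111, 111, 111, 111, 111, 111, 111, 111, 111, 111, 111, 111, 111, 111, 111, 111]
t=7: [111, 111, 111, 111, 111, 111, 111, 111, 111, 111, 111, 111, 111, 111, 111, 111, 111]
t=8: [111, 111, 111, 111, 111, 111, 111, 111, 111, 111, 111, 111, 111, 111, 111, 111, 111]
t=9: [111, 111, 111, 111, 111, 111, 111, 111, 111, 111, 111, 111, 111, 111, 111, 111, 111]
t=10: [111, 111, 111, 111, 111, 111, 111, 111, 111, 111, 111, 111, 111, 111, 111, 111, 111]
t=11: [111, 111, 111, 111, 111, 111, 111, 111, 111, 111, 111, 111, 111, 111, 111, 111, 111]
t=12: [111, 111, 111, 111, 111, 111, 111, 111, 111, 111, 111, 111, 111, 111, 111, 111, 111]
t=13: [111, 111, 111, 111, 111, 111, 111, 111, 111, 111, 111, 111, 111, 111, 111, 111, 111]
t=14: [111, 111, 111, 111, 111, 111, 111, 111, 111, 111, 111, 111, 111, 111, 111, 111, 111]
t=15: [111, 111, 111, 111, 111, 111, 111, 111, 111, 111, 111, 111, 111, 111, 111, 111, 111]

Answer: [111, 111, 111, 111, 111, 111, 111, 111, 111, 111, 111, 111, 111, 111, 111, 111, 111]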